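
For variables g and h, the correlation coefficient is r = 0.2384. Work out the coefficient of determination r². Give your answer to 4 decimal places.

0.0568

r² = (0.2384)² = 0.0568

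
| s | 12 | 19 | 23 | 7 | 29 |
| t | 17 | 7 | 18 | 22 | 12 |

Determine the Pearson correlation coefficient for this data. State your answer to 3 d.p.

-0.568

n = 5, Σs = 90, Σt = 76, Σs² = 1924, Σt² = 1290, Σst = 1253
nΣst − ΣsΣt = 6265 − 6840 = -575
nΣs² − (Σs)² = 9620 − 8100 = 1520; nΣt² − (Σt)² = 6450 − 5776 = 674
r = -575 / √(1520 × 674) = -575 / 1012.1660 ≈ -0.568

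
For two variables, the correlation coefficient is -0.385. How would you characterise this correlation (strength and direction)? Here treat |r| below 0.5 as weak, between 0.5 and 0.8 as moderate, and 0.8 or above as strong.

r = -0.385 < 0 so the relationship is negative.
|r| = 0.385, which falls in the weak range.

weak negative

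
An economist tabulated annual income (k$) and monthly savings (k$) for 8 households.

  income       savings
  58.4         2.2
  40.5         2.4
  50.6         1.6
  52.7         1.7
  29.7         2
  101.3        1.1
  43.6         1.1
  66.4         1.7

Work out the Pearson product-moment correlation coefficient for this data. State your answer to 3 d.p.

n = 8, Σx = 443.2, Σy = 13.8, Σx² = 27842.16, Σy² = 25.36, Σxy = 727.9
nΣxy − ΣxΣy = 5823.2 − 6116.16 = -292.96
nΣx² − (Σx)² = 222737.28 − 196426.24 = 26311.04; nΣy² − (Σy)² = 202.88 − 190.44 = 12.44
r = -292.96 / √(26311.04 × 12.44) = -292.96 / 572.1096 ≈ -0.512

-0.512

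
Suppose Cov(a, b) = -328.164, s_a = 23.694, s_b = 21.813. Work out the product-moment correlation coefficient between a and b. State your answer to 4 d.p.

r = Cov(a,b) / (s_a · s_b) = -328.164 / (23.694 × 21.813)
  = -328.164 / 516.8372 ≈ -0.6349

-0.6349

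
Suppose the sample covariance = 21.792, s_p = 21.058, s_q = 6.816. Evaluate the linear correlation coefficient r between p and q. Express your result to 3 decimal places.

0.152

r = Cov(p,q) / (s_p · s_q) = 21.792 / (21.058 × 6.816)
  = 21.792 / 143.5313 ≈ 0.152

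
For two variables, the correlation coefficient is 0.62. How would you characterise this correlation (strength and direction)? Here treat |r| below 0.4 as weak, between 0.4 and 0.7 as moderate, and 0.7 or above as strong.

moderate positive

r = 0.62 > 0 so the relationship is positive.
|r| = 0.62, which falls in the moderate range.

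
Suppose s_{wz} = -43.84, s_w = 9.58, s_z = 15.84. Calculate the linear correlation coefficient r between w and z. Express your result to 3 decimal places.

-0.289

r = Cov(w,z) / (s_w · s_z) = -43.84 / (9.58 × 15.84)
  = -43.84 / 151.7472 ≈ -0.289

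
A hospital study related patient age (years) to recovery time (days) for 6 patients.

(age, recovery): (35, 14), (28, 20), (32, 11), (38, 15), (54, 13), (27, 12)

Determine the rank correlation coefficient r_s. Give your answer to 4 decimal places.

Rank age: 4, 2, 3, 5, 6, 1
Rank recovery: 4, 6, 1, 5, 3, 2
d = rank(age) − rank(recovery): 0, -4, 2, 0, 3, -1; Σd² = 30
ρ = 1 − 6Σd² / [n(n²−1)] = 1 − 6×30 / (6×35) = 1 − 180/210 ≈ 0.1429

0.1429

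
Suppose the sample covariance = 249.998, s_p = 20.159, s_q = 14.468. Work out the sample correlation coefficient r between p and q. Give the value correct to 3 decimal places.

0.857

r = Cov(p,q) / (s_p · s_q) = 249.998 / (20.159 × 14.468)
  = 249.998 / 291.6604 ≈ 0.857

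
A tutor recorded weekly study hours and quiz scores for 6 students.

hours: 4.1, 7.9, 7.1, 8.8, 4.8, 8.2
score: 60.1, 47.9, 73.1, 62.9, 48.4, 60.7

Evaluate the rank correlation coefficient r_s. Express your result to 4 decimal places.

0.3143

Rank hours: 1, 4, 3, 6, 2, 5
Rank score: 3, 1, 6, 5, 2, 4
d = rank(hours) − rank(score): -2, 3, -3, 1, 0, 1; Σd² = 24
ρ = 1 − 6Σd² / [n(n²−1)] = 1 − 6×24 / (6×35) = 1 − 144/210 ≈ 0.3143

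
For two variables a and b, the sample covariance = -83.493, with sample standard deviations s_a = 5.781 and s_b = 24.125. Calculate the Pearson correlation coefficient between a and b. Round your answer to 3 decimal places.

-0.599

r = Cov(a,b) / (s_a · s_b) = -83.493 / (5.781 × 24.125)
  = -83.493 / 139.4666 ≈ -0.599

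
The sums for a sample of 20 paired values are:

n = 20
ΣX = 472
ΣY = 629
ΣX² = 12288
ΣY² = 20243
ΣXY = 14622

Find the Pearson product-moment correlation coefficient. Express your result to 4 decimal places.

-0.3056

r = (nΣXY − ΣXΣY) / √[(nΣX² − (ΣX)²)(nΣY² − (ΣY)²)]
Numerator: 20×14622 − 472×629 = -4448
Denominator: √[(245760 − 222784)(404860 − 395641)] = √[22976 × 9219] = 14553.8910
r = -4448 / 14553.8910 ≈ -0.3056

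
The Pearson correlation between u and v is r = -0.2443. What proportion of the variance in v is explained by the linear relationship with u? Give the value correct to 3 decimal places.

r² = (-0.2443)² = 0.060

0.060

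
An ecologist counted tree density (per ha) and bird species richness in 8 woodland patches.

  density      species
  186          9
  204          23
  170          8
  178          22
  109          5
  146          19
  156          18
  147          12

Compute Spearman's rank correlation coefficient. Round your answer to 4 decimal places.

0.4762

Rank density: 7, 8, 5, 6, 1, 2, 4, 3
Rank species: 3, 8, 2, 7, 1, 6, 5, 4
d = rank(density) − rank(species): 4, 0, 3, -1, 0, -4, -1, -1; Σd² = 44
ρ = 1 − 6Σd² / [n(n²−1)] = 1 − 6×44 / (8×63) = 1 − 264/504 ≈ 0.4762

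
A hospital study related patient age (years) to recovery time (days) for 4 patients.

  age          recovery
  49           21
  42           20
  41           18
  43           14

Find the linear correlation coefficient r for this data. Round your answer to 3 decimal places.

0.457

n = 4, Σx = 175, Σy = 73, Σx² = 7695, Σy² = 1361, Σxy = 3209
nΣxy − ΣxΣy = 12836 − 12775 = 61
nΣx² − (Σx)² = 30780 − 30625 = 155; nΣy² − (Σy)² = 5444 − 5329 = 115
r = 61 / √(155 × 115) = 61 / 133.5103 ≈ 0.457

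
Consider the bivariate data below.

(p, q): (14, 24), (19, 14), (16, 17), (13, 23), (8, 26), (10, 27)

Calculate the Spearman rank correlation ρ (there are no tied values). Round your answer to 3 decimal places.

Rank p: 4, 6, 5, 3, 1, 2
Rank q: 4, 1, 2, 3, 5, 6
d = rank(p) − rank(q): 0, 5, 3, 0, -4, -4; Σd² = 66
ρ = 1 − 6Σd² / [n(n²−1)] = 1 − 6×66 / (6×35) = 1 − 396/210 ≈ -0.886

-0.886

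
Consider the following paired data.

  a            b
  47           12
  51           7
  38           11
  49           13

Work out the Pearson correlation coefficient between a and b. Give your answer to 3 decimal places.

-0.282

n = 4, Σa = 185, Σb = 43, Σa² = 8655, Σb² = 483, Σab = 1976
nΣab − ΣaΣb = 7904 − 7955 = -51
nΣa² − (Σa)² = 34620 − 34225 = 395; nΣb² − (Σb)² = 1932 − 1849 = 83
r = -51 / √(395 × 83) = -51 / 181.0663 ≈ -0.282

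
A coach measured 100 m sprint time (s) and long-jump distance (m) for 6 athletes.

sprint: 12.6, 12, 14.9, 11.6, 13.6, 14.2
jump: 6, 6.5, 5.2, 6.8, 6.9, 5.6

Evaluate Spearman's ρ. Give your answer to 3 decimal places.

-0.657

Rank sprint: 3, 2, 6, 1, 4, 5
Rank jump: 3, 4, 1, 5, 6, 2
d = rank(sprint) − rank(jump): 0, -2, 5, -4, -2, 3; Σd² = 58
ρ = 1 − 6Σd² / [n(n²−1)] = 1 − 6×58 / (6×35) = 1 − 348/210 ≈ -0.657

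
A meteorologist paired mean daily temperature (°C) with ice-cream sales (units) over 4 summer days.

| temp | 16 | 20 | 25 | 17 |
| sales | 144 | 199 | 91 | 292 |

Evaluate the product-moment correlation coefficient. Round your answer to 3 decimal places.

n = 4, Σx = 78, Σy = 726, Σx² = 1570, Σy² = 153882, Σxy = 13523
nΣxy − ΣxΣy = 54092 − 56628 = -2536
nΣx² − (Σx)² = 6280 − 6084 = 196; nΣy² − (Σy)² = 615528 − 527076 = 88452
r = -2536 / √(196 × 88452) = -2536 / 4163.7233 ≈ -0.609

-0.609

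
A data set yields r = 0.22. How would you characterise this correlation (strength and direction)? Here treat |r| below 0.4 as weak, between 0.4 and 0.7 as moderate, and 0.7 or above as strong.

weak positive

r = 0.22 > 0 so the relationship is positive.
|r| = 0.22, which falls in the weak range.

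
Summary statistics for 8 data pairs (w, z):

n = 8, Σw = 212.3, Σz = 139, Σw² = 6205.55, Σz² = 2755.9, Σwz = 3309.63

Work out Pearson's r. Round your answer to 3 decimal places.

-0.859

r = (nΣwz − ΣwΣz) / √[(nΣw² − (Σw)²)(nΣz² − (Σz)²)]
Numerator: 8×3309.63 − 212.3×139 = -3032.66
Denominator: √[(49644.4 − 45071.29)(22047.2 − 19321)] = √[4573.11 × 2726.2] = 3530.8940
r = -3032.66 / 3530.8940 ≈ -0.859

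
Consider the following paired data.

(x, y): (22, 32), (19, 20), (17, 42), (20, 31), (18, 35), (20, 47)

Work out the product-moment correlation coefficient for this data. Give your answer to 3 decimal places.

-0.170

n = 6, Σx = 116, Σy = 207, Σx² = 2258, Σy² = 7583, Σxy = 3988
nΣxy − ΣxΣy = 23928 − 24012 = -84
nΣx² − (Σx)² = 13548 − 13456 = 92; nΣy² − (Σy)² = 45498 − 42849 = 2649
r = -84 / √(92 × 2649) = -84 / 493.6679 ≈ -0.170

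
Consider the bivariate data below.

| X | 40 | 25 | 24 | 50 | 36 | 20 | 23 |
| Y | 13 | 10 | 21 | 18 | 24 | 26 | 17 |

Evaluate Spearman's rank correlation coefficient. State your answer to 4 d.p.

-0.3571

Rank X: 6, 4, 3, 7, 5, 1, 2
Rank Y: 2, 1, 5, 4, 6, 7, 3
d = rank(X) − rank(Y): 4, 3, -2, 3, -1, -6, -1; Σd² = 76
ρ = 1 − 6Σd² / [n(n²−1)] = 1 − 6×76 / (7×48) = 1 − 456/336 ≈ -0.3571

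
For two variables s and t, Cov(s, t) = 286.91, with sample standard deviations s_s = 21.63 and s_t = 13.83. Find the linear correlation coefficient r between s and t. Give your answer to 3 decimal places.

r = Cov(s,t) / (s_s · s_t) = 286.91 / (21.63 × 13.83)
  = 286.91 / 299.1429 ≈ 0.959

0.959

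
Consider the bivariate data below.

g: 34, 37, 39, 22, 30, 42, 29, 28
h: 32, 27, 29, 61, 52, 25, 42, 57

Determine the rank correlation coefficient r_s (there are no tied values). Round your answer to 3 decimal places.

-0.952

Rank g: 5, 6, 7, 1, 4, 8, 3, 2
Rank h: 4, 2, 3, 8, 6, 1, 5, 7
d = rank(g) − rank(h): 1, 4, 4, -7, -2, 7, -2, -5; Σd² = 164
ρ = 1 − 6Σd² / [n(n²−1)] = 1 − 6×164 / (8×63) = 1 − 984/504 ≈ -0.952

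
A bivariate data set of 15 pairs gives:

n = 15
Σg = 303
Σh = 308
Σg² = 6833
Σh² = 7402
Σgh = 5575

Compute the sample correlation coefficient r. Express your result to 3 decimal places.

-0.738

r = (nΣgh − ΣgΣh) / √[(nΣg² − (Σg)²)(nΣh² − (Σh)²)]
Numerator: 15×5575 − 303×308 = -9699
Denominator: √[(102495 − 91809)(111030 − 94864)] = √[10686 × 16166] = 13143.4347
r = -9699 / 13143.4347 ≈ -0.738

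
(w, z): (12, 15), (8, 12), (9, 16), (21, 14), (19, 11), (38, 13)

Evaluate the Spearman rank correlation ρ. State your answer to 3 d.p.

Rank w: 3, 1, 2, 5, 4, 6
Rank z: 5, 2, 6, 4, 1, 3
d = rank(w) − rank(z): -2, -1, -4, 1, 3, 3; Σd² = 40
ρ = 1 − 6Σd² / [n(n²−1)] = 1 − 6×40 / (6×35) = 1 − 240/210 ≈ -0.143

-0.143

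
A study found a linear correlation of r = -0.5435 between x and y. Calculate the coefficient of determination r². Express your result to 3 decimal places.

r² = (-0.5435)² = 0.295

0.295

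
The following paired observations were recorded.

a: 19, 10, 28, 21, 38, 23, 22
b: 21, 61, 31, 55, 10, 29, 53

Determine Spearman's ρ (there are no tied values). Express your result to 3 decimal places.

-0.607

Rank a: 2, 1, 6, 3, 7, 5, 4
Rank b: 2, 7, 4, 6, 1, 3, 5
d = rank(a) − rank(b): 0, -6, 2, -3, 6, 2, -1; Σd² = 90
ρ = 1 − 6Σd² / [n(n²−1)] = 1 − 6×90 / (7×48) = 1 − 540/336 ≈ -0.607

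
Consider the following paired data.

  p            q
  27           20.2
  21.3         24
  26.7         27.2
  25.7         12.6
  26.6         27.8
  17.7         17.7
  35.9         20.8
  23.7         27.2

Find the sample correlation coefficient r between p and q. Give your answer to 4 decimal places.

n = 8, Σp = 204.6, Σq = 177.5, Σp² = 5427.42, Σq² = 4141.25, Σpq = 4550.79
nΣpq − ΣpΣq = 36406.32 − 36316.5 = 89.82
nΣp² − (Σp)² = 43419.36 − 41861.16 = 1558.2; nΣq² − (Σq)² = 33130 − 31506.25 = 1623.75
r = 89.82 / √(1558.2 × 1623.75) = 89.82 / 1590.6374 ≈ 0.0565

0.0565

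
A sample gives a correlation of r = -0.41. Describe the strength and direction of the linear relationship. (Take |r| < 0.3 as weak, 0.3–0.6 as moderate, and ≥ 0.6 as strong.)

moderate negative

r = -0.41 < 0 so the relationship is negative.
|r| = 0.41, which falls in the moderate range.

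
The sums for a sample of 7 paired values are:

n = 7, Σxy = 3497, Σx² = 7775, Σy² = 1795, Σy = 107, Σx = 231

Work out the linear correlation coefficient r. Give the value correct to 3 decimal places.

-0.218

r = (nΣxy − ΣxΣy) / √[(nΣx² − (Σx)²)(nΣy² − (Σy)²)]
Numerator: 7×3497 − 231×107 = -238
Denominator: √[(54425 − 53361)(12565 − 11449)] = √[1064 × 1116] = 1089.6899
r = -238 / 1089.6899 ≈ -0.218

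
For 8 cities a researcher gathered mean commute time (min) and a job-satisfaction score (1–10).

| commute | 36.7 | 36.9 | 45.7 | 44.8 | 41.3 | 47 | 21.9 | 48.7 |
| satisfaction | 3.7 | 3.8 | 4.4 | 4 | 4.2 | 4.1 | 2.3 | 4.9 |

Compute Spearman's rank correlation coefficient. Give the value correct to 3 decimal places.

Rank commute: 2, 3, 6, 5, 4, 7, 1, 8
Rank satisfaction: 2, 3, 7, 4, 6, 5, 1, 8
d = rank(commute) − rank(satisfaction): 0, 0, -1, 1, -2, 2, 0, 0; Σd² = 10
ρ = 1 − 6Σd² / [n(n²−1)] = 1 − 6×10 / (8×63) = 1 − 60/504 ≈ 0.881

0.881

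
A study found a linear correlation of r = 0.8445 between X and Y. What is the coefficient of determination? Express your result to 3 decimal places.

0.713

r² = (0.8445)² = 0.713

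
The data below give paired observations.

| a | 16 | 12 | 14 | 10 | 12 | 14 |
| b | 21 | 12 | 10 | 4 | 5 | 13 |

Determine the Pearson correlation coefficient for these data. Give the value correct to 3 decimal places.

n = 6, Σa = 78, Σb = 65, Σa² = 1036, Σb² = 895, Σab = 902
nΣab − ΣaΣb = 5412 − 5070 = 342
nΣa² − (Σa)² = 6216 − 6084 = 132; nΣb² − (Σb)² = 5370 − 4225 = 1145
r = 342 / √(132 × 1145) = 342 / 388.7673 ≈ 0.880

0.880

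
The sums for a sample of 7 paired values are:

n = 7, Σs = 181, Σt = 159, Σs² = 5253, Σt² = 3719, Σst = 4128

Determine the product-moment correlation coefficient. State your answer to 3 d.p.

0.067

r = (nΣst − ΣsΣt) / √[(nΣs² − (Σs)²)(nΣt² − (Σt)²)]
Numerator: 7×4128 − 181×159 = 117
Denominator: √[(36771 − 32761)(26033 − 25281)] = √[4010 × 752] = 1736.5253
r = 117 / 1736.5253 ≈ 0.067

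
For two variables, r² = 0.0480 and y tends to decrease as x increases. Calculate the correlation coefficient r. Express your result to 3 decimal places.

-0.219

|r| = √0.0480 = 0.219
The association is negative, so r = −0.219.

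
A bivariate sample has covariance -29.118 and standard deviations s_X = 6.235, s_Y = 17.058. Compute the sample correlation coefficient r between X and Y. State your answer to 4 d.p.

-0.2738

r = Cov(X,Y) / (s_X · s_Y) = -29.118 / (6.235 × 17.058)
  = -29.118 / 106.3566 ≈ -0.2738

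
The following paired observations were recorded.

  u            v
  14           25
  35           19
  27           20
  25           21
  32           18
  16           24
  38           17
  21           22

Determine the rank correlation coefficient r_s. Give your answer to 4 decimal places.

Rank u: 1, 7, 5, 4, 6, 2, 8, 3
Rank v: 8, 3, 4, 5, 2, 7, 1, 6
d = rank(u) − rank(v): -7, 4, 1, -1, 4, -5, 7, -3; Σd² = 166
ρ = 1 − 6Σd² / [n(n²−1)] = 1 − 6×166 / (8×63) = 1 − 996/504 ≈ -0.9762

-0.9762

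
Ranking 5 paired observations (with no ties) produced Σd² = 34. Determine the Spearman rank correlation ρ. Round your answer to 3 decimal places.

-0.700

ρ = 1 − 6Σd² / [n(n²−1)] = 1 − 6×34 / (5×24)
  = 1 − 204/120 = 1 − 1.7000 ≈ -0.700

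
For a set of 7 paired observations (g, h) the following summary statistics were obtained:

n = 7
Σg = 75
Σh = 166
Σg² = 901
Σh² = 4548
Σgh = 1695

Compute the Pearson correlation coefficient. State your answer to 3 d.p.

-0.342

r = (nΣgh − ΣgΣh) / √[(nΣg² − (Σg)²)(nΣh² − (Σh)²)]
Numerator: 7×1695 − 75×166 = -585
Denominator: √[(6307 − 5625)(31836 − 27556)] = √[682 × 4280] = 1708.4964
r = -585 / 1708.4964 ≈ -0.342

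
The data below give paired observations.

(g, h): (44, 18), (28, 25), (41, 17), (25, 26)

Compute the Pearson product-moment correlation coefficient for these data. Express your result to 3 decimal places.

n = 4, Σg = 138, Σh = 86, Σg² = 5026, Σh² = 1914, Σgh = 2839
nΣgh − ΣgΣh = 11356 − 11868 = -512
nΣg² − (Σg)² = 20104 − 19044 = 1060; nΣh² − (Σh)² = 7656 − 7396 = 260
r = -512 / √(1060 × 260) = -512 / 524.9762 ≈ -0.975

-0.975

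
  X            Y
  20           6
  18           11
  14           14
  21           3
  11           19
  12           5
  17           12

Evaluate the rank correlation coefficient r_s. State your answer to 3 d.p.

Rank X: 6, 5, 3, 7, 1, 2, 4
Rank Y: 3, 4, 6, 1, 7, 2, 5
d = rank(X) − rank(Y): 3, 1, -3, 6, -6, 0, -1; Σd² = 92
ρ = 1 − 6Σd² / [n(n²−1)] = 1 − 6×92 / (7×48) = 1 − 552/336 ≈ -0.643

-0.643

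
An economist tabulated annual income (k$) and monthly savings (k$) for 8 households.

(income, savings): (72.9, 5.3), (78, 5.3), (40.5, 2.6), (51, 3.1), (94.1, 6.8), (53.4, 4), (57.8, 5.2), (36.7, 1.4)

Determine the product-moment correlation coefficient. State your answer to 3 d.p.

n = 8, Σx = 484.4, Σy = 33.7, Σx² = 32033.76, Σy² = 163.79, Σxy = 2268.59
nΣxy − ΣxΣy = 18148.72 − 16324.28 = 1824.44
nΣx² − (Σx)² = 256270.08 − 234643.36 = 21626.72; nΣy² − (Σy)² = 1310.32 − 1135.69 = 174.63
r = 1824.44 / √(21626.72 × 174.63) = 1824.44 / 1943.3667 ≈ 0.939

0.939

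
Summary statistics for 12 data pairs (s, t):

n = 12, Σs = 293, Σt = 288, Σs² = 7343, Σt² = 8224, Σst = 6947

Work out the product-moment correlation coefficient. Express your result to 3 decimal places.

-0.171

r = (nΣst − ΣsΣt) / √[(nΣs² − (Σs)²)(nΣt² − (Σt)²)]
Numerator: 12×6947 − 293×288 = -1020
Denominator: √[(88116 − 85849)(98688 − 82944)] = √[2267 × 15744] = 5974.2487
r = -1020 / 5974.2487 ≈ -0.171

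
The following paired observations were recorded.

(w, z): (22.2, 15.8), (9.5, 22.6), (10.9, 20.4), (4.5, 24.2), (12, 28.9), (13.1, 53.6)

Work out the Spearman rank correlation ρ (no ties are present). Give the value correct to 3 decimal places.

-0.086

Rank w: 6, 2, 3, 1, 4, 5
Rank z: 1, 3, 2, 4, 5, 6
d = rank(w) − rank(z): 5, -1, 1, -3, -1, -1; Σd² = 38
ρ = 1 − 6Σd² / [n(n²−1)] = 1 − 6×38 / (6×35) = 1 − 228/210 ≈ -0.086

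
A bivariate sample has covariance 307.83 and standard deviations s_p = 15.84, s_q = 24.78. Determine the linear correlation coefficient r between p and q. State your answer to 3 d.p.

r = Cov(p,q) / (s_p · s_q) = 307.83 / (15.84 × 24.78)
  = 307.83 / 392.5152 ≈ 0.784

0.784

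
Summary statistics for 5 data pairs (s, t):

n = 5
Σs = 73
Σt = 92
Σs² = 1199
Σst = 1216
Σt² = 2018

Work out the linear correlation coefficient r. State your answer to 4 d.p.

-0.6112

r = (nΣst − ΣsΣt) / √[(nΣs² − (Σs)²)(nΣt² − (Σt)²)]
Numerator: 5×1216 − 73×92 = -636
Denominator: √[(5995 − 5329)(10090 − 8464)] = √[666 × 1626] = 1040.6325
r = -636 / 1040.6325 ≈ -0.6112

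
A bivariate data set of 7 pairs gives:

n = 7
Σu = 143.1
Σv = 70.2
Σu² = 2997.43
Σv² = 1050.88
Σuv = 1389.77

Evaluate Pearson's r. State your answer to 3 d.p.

-0.287

r = (nΣuv − ΣuΣv) / √[(nΣu² − (Σu)²)(nΣv² − (Σv)²)]
Numerator: 7×1389.77 − 143.1×70.2 = -317.23
Denominator: √[(20982.01 − 20477.61)(7356.16 − 4928.04)] = √[504.4 × 2428.12] = 1106.6814
r = -317.23 / 1106.6814 ≈ -0.287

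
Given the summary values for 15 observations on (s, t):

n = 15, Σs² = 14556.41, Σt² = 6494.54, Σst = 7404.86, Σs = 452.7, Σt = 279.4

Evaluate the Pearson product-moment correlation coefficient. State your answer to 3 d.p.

-0.957

r = (nΣst − ΣsΣt) / √[(nΣs² − (Σs)²)(nΣt² − (Σt)²)]
Numerator: 15×7404.86 − 452.7×279.4 = -15411.48
Denominator: √[(218346.15 − 204937.29)(97418.1 − 78064.36)] = √[13408.86 × 19353.74] = 16109.3634
r = -15411.48 / 16109.3634 ≈ -0.957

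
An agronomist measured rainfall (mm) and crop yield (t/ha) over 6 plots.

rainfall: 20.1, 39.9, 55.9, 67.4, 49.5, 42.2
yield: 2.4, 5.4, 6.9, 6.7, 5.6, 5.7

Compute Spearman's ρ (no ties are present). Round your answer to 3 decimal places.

Rank rainfall: 1, 2, 5, 6, 4, 3
Rank yield: 1, 2, 6, 5, 3, 4
d = rank(rainfall) − rank(yield): 0, 0, -1, 1, 1, -1; Σd² = 4
ρ = 1 − 6Σd² / [n(n²−1)] = 1 − 6×4 / (6×35) = 1 − 24/210 ≈ 0.886

0.886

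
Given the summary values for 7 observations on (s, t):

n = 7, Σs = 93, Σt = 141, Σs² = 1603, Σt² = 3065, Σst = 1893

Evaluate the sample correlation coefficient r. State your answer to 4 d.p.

0.0686

r = (nΣst − ΣsΣt) / √[(nΣs² − (Σs)²)(nΣt² − (Σt)²)]
Numerator: 7×1893 − 93×141 = 138
Denominator: √[(11221 − 8649)(21455 − 19881)] = √[2572 × 1574] = 2012.0457
r = 138 / 2012.0457 ≈ 0.0686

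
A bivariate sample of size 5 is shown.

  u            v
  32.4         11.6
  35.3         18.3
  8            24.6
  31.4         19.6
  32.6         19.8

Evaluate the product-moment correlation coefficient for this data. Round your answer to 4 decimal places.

n = 5, Σu = 139.7, Σv = 93.9, Σu² = 4408.57, Σv² = 1850.81, Σuv = 2479.55
nΣuv − ΣuΣv = 12397.75 − 13117.83 = -720.08
nΣu² − (Σu)² = 22042.85 − 19516.09 = 2526.76; nΣv² − (Σv)² = 9254.05 − 8817.21 = 436.84
r = -720.08 / √(2526.76 × 436.84) = -720.08 / 1050.6140 ≈ -0.6854

-0.6854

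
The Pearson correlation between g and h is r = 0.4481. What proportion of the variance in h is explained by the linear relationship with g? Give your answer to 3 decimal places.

0.201

r² = (0.4481)² = 0.201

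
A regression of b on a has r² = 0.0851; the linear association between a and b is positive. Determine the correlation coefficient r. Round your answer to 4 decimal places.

0.2917

|r| = √0.0851 = 0.2917
The association is positive, so r = 0.2917.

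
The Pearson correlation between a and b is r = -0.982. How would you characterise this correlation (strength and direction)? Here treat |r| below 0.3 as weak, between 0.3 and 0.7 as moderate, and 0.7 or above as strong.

strong negative

r = -0.982 < 0 so the relationship is negative.
|r| = 0.982, which falls in the strong range.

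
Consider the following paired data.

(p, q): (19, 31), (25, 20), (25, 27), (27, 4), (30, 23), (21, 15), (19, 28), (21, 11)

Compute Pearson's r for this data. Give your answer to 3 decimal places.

n = 8, Σp = 187, Σq = 159, Σp² = 4483, Σq² = 3765, Σpq = 3640
nΣpq − ΣpΣq = 29120 − 29733 = -613
nΣp² − (Σp)² = 35864 − 34969 = 895; nΣq² − (Σq)² = 30120 − 25281 = 4839
r = -613 / √(895 × 4839) = -613 / 2081.0827 ≈ -0.295

-0.295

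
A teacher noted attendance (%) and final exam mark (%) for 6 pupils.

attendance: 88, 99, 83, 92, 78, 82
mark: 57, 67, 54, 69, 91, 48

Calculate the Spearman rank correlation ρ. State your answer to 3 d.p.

Rank attendance: 4, 6, 3, 5, 1, 2
Rank mark: 3, 4, 2, 5, 6, 1
d = rank(attendance) − rank(mark): 1, 2, 1, 0, -5, 1; Σd² = 32
ρ = 1 − 6Σd² / [n(n²−1)] = 1 − 6×32 / (6×35) = 1 − 192/210 ≈ 0.086

0.086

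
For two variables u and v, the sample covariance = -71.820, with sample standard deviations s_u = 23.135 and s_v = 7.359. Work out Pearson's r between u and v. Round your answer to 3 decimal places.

r = Cov(u,v) / (s_u · s_v) = -71.820 / (23.135 × 7.359)
  = -71.820 / 170.2505 ≈ -0.422

-0.422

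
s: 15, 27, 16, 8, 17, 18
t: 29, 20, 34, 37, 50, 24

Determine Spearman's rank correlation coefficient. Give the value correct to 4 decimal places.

Rank s: 2, 6, 3, 1, 4, 5
Rank t: 3, 1, 4, 5, 6, 2
d = rank(s) − rank(t): -1, 5, -1, -4, -2, 3; Σd² = 56
ρ = 1 − 6Σd² / [n(n²−1)] = 1 − 6×56 / (6×35) = 1 − 336/210 ≈ -0.6000

-0.6000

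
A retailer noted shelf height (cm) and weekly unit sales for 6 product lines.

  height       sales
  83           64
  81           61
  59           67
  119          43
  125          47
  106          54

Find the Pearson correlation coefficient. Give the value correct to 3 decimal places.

-0.952

n = 6, Σx = 573, Σy = 336, Σx² = 57953, Σy² = 19280, Σxy = 30922
nΣxy − ΣxΣy = 185532 − 192528 = -6996
nΣx² − (Σx)² = 347718 − 328329 = 19389; nΣy² − (Σy)² = 115680 − 112896 = 2784
r = -6996 / √(19389 × 2784) = -6996 / 7347.0386 ≈ -0.952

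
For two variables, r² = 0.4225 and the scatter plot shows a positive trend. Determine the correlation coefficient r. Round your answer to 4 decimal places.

|r| = √0.4225 = 0.6500
The association is positive, so r = 0.6500.

0.6500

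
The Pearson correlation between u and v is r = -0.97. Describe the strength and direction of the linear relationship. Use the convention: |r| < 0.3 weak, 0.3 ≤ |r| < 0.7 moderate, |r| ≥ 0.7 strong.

r = -0.97 < 0 so the relationship is negative.
|r| = 0.97, which falls in the strong range.

strong negative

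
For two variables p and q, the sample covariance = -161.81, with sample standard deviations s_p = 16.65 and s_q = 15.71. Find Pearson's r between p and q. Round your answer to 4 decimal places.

r = Cov(p,q) / (s_p · s_q) = -161.81 / (16.65 × 15.71)
  = -161.81 / 261.5715 ≈ -0.6186

-0.6186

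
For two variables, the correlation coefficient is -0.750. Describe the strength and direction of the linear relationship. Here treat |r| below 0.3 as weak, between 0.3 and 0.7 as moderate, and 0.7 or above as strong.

r = -0.750 < 0 so the relationship is negative.
|r| = 0.750, which falls in the strong range.

strong negative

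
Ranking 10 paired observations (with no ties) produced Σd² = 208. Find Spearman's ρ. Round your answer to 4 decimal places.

-0.2606

ρ = 1 − 6Σd² / [n(n²−1)] = 1 − 6×208 / (10×99)
  = 1 − 1248/990 = 1 − 1.26061 ≈ -0.2606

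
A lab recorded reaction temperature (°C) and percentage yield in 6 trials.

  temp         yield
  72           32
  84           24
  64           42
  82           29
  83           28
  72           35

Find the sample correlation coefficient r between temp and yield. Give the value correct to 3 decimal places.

-0.955

n = 6, Σx = 457, Σy = 190, Σx² = 35133, Σy² = 6214, Σxy = 14230
nΣxy − ΣxΣy = 85380 − 86830 = -1450
nΣx² − (Σx)² = 210798 − 208849 = 1949; nΣy² − (Σy)² = 37284 − 36100 = 1184
r = -1450 / √(1949 × 1184) = -1450 / 1519.0839 ≈ -0.955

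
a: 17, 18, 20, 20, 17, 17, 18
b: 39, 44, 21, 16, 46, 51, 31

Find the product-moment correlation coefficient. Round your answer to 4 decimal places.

-0.9144

n = 7, Σa = 127, Σb = 248, Σa² = 2315, Σb² = 9832, Σab = 4402
nΣab − ΣaΣb = 30814 − 31496 = -682
nΣa² − (Σa)² = 16205 − 16129 = 76; nΣb² − (Σb)² = 68824 − 61504 = 7320
r = -682 / √(76 × 7320) = -682 / 745.8686 ≈ -0.9144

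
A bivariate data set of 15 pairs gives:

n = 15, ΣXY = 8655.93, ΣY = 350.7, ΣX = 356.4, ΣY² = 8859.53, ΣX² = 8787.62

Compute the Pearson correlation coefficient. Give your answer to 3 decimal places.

r = (nΣXY − ΣXΣY) / √[(nΣX² − (ΣX)²)(nΣY² − (ΣY)²)]
Numerator: 15×8655.93 − 356.4×350.7 = 4849.47
Denominator: √[(131814.3 − 127020.96)(132892.95 − 122990.49)] = √[4793.34 × 9902.46] = 6889.5470
r = 4849.47 / 6889.5470 ≈ 0.704

0.704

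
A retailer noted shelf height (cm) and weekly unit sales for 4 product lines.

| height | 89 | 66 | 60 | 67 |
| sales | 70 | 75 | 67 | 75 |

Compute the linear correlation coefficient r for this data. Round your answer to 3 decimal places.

-0.056

n = 4, Σx = 282, Σy = 287, Σx² = 20366, Σy² = 20639, Σxy = 20225
nΣxy − ΣxΣy = 80900 − 80934 = -34
nΣx² − (Σx)² = 81464 − 79524 = 1940; nΣy² − (Σy)² = 82556 − 82369 = 187
r = -34 / √(1940 × 187) = -34 / 602.3122 ≈ -0.056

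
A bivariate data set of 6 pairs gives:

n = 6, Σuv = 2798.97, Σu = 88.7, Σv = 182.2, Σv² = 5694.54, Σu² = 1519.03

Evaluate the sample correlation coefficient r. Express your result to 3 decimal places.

r = (nΣuv − ΣuΣv) / √[(nΣu² − (Σu)²)(nΣv² − (Σv)²)]
Numerator: 6×2798.97 − 88.7×182.2 = 632.68
Denominator: √[(9114.18 − 7867.69)(34167.24 − 33196.84)] = √[1246.49 × 970.4] = 1099.8154
r = 632.68 / 1099.8154 ≈ 0.575

0.575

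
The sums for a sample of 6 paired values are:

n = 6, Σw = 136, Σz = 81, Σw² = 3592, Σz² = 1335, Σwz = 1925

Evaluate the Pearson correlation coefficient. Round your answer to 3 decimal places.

0.254

r = (nΣwz − ΣwΣz) / √[(nΣw² − (Σw)²)(nΣz² − (Σz)²)]
Numerator: 6×1925 − 136×81 = 534
Denominator: √[(21552 − 18496)(8010 − 6561)] = √[3056 × 1449] = 2104.3156
r = 534 / 2104.3156 ≈ 0.254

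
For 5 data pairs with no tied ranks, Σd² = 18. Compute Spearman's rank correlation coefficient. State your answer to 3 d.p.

ρ = 1 − 6Σd² / [n(n²−1)] = 1 − 6×18 / (5×24)
  = 1 − 108/120 = 1 − 0.9000 ≈ 0.100

0.100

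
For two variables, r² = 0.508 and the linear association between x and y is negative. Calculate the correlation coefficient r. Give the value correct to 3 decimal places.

-0.713

|r| = √0.508 = 0.713
The association is negative, so r = −0.713.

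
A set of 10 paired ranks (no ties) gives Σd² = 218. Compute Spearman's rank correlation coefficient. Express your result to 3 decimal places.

-0.321

ρ = 1 − 6Σd² / [n(n²−1)] = 1 − 6×218 / (10×99)
  = 1 − 1308/990 = 1 − 1.3212 ≈ -0.321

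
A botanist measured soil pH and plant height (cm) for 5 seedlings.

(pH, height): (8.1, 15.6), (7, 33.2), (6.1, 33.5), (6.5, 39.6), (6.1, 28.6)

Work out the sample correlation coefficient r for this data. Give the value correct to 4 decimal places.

-0.7452

n = 5, Σx = 33.8, Σy = 150.5, Σx² = 231.28, Σy² = 4853.97, Σxy = 994.97
nΣxy − ΣxΣy = 4974.85 − 5086.9 = -112.05
nΣx² − (Σx)² = 1156.4 − 1142.44 = 13.96; nΣy² − (Σy)² = 24269.85 − 22650.25 = 1619.6
r = -112.05 / √(13.96 × 1619.6) = -112.05 / 150.3649 ≈ -0.7452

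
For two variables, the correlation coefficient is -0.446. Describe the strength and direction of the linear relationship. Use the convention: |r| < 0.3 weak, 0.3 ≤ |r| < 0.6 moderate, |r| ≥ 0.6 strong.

moderate negative

r = -0.446 < 0 so the relationship is negative.
|r| = 0.446, which falls in the moderate range.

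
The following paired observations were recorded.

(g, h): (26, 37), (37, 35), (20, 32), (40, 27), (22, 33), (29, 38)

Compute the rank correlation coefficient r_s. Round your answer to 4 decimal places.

-0.0286

Rank g: 3, 5, 1, 6, 2, 4
Rank h: 5, 4, 2, 1, 3, 6
d = rank(g) − rank(h): -2, 1, -1, 5, -1, -2; Σd² = 36
ρ = 1 − 6Σd² / [n(n²−1)] = 1 − 6×36 / (6×35) = 1 − 216/210 ≈ -0.0286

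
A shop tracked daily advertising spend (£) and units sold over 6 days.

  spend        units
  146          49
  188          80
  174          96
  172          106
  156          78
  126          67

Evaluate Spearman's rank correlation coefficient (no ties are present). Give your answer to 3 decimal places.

0.714

Rank spend: 2, 6, 5, 4, 3, 1
Rank units: 1, 4, 5, 6, 3, 2
d = rank(spend) − rank(units): 1, 2, 0, -2, 0, -1; Σd² = 10
ρ = 1 − 6Σd² / [n(n²−1)] = 1 − 6×10 / (6×35) = 1 − 60/210 ≈ 0.714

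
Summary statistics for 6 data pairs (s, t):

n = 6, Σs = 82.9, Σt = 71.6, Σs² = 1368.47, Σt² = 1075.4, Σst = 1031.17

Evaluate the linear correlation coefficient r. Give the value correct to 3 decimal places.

0.189

r = (nΣst − ΣsΣt) / √[(nΣs² − (Σs)²)(nΣt² − (Σt)²)]
Numerator: 6×1031.17 − 82.9×71.6 = 251.38
Denominator: √[(8210.82 − 6872.41)(6452.4 − 5126.56)] = √[1338.41 × 1325.84] = 1332.1102
r = 251.38 / 1332.1102 ≈ 0.189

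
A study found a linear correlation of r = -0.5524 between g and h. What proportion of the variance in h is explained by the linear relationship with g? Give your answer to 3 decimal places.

0.305

r² = (-0.5524)² = 0.305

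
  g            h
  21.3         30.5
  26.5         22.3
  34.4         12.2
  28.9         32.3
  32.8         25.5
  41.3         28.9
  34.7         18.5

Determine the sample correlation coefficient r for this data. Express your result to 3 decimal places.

-0.290

n = 7, Σg = 219.9, Σh = 170.2, Σg² = 7160.13, Σh² = 4447.38, Σgh = 5265.67
nΣgh − ΣgΣh = 36859.69 − 37426.98 = -567.29
nΣg² − (Σg)² = 50120.91 − 48356.01 = 1764.9; nΣh² − (Σh)² = 31131.66 − 28968.04 = 2163.62
r = -567.29 / √(1764.9 × 2163.62) = -567.29 / 1954.1169 ≈ -0.290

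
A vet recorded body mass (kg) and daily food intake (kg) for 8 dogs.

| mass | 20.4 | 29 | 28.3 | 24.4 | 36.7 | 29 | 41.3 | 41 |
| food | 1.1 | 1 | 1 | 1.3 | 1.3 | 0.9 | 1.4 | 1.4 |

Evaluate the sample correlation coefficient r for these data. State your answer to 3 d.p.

0.624

n = 8, Σx = 250.1, Σy = 9.4, Σx² = 8227.99, Σy² = 11.32, Σxy = 300.49
nΣxy − ΣxΣy = 2403.92 − 2350.94 = 52.98
nΣx² − (Σx)² = 65823.92 − 62550.01 = 3273.91; nΣy² − (Σy)² = 90.56 − 88.36 = 2.2
r = 52.98 / √(3273.91 × 2.2) = 52.98 / 84.8681 ≈ 0.624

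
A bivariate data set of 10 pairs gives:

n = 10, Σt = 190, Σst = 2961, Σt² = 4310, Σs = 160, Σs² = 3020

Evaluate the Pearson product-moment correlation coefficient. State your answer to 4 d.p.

r = (nΣst − ΣsΣt) / √[(nΣs² − (Σs)²)(nΣt² − (Σt)²)]
Numerator: 10×2961 − 160×190 = -790
Denominator: √[(30200 − 25600)(43100 − 36100)] = √[4600 × 7000] = 5674.5044
r = -790 / 5674.5044 ≈ -0.1392

-0.1392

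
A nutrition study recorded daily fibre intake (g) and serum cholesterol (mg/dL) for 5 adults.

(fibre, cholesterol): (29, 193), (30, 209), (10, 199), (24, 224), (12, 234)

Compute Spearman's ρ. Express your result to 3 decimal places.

Rank fibre: 4, 5, 1, 3, 2
Rank cholesterol: 1, 3, 2, 4, 5
d = rank(fibre) − rank(cholesterol): 3, 2, -1, -1, -3; Σd² = 24
ρ = 1 − 6Σd² / [n(n²−1)] = 1 − 6×24 / (5×24) = 1 − 144/120 ≈ -0.200

-0.200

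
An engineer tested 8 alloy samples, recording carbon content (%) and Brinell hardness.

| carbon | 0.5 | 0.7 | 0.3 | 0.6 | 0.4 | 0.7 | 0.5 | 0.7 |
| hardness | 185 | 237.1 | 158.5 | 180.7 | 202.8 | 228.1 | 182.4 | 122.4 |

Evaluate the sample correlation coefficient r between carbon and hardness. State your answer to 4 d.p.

n = 8, Σx = 4.4, Σy = 1497, Σx² = 2.58, Σy² = 289625.12, Σxy = 832.11
nΣxy − ΣxΣy = 6656.88 − 6586.8 = 70.08
nΣx² − (Σx)² = 20.64 − 19.36 = 1.28; nΣy² − (Σy)² = 2317000.96 − 2241009 = 75991.96
r = 70.08 / √(1.28 × 75991.96) = 70.08 / 311.8809 ≈ 0.2247

0.2247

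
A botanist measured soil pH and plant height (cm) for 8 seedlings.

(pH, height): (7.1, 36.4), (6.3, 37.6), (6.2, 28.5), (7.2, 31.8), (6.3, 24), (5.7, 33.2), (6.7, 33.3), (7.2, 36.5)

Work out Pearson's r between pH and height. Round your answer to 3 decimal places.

0.340

n = 8, Σx = 52.7, Σy = 261.3, Σx² = 349.29, Σy² = 8681.59, Σxy = 1727.33
nΣxy − ΣxΣy = 13818.64 − 13770.51 = 48.13
nΣx² − (Σx)² = 2794.32 − 2777.29 = 17.03; nΣy² − (Σy)² = 69452.72 − 68277.69 = 1175.03
r = 48.13 / √(17.03 × 1175.03) = 48.13 / 141.4594 ≈ 0.340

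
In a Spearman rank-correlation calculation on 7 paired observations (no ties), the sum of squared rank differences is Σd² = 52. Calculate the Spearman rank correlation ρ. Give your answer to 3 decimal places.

ρ = 1 − 6Σd² / [n(n²−1)] = 1 − 6×52 / (7×48)
  = 1 − 312/336 = 1 − 0.9286 ≈ 0.071

0.071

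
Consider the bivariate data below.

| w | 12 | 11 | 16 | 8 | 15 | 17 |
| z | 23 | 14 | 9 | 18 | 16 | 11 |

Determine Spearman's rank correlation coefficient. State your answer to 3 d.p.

-0.657

Rank w: 3, 2, 5, 1, 4, 6
Rank z: 6, 3, 1, 5, 4, 2
d = rank(w) − rank(z): -3, -1, 4, -4, 0, 4; Σd² = 58
ρ = 1 − 6Σd² / [n(n²−1)] = 1 − 6×58 / (6×35) = 1 − 348/210 ≈ -0.657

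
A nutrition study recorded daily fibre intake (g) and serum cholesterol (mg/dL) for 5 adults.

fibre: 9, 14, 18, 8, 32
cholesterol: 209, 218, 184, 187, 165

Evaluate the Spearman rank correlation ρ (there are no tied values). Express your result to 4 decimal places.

Rank fibre: 2, 3, 4, 1, 5
Rank cholesterol: 4, 5, 2, 3, 1
d = rank(fibre) − rank(cholesterol): -2, -2, 2, -2, 4; Σd² = 32
ρ = 1 − 6Σd² / [n(n²−1)] = 1 − 6×32 / (5×24) = 1 − 192/120 ≈ -0.6000

-0.6000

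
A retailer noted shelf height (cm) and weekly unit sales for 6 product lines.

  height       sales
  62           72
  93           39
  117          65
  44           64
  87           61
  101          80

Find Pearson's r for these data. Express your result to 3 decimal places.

n = 6, Σx = 504, Σy = 381, Σx² = 45888, Σy² = 25147, Σxy = 31899
nΣxy − ΣxΣy = 191394 − 192024 = -630
nΣx² − (Σx)² = 275328 − 254016 = 21312; nΣy² − (Σy)² = 150882 − 145161 = 5721
r = -630 / √(21312 × 5721) = -630 / 11042.0085 ≈ -0.057

-0.057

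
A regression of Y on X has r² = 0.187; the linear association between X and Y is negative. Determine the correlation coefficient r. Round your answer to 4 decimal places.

|r| = √0.187 = 0.4324
The association is negative, so r = −0.4324.

-0.4324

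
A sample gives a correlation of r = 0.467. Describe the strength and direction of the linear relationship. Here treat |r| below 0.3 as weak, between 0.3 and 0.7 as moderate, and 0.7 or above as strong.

moderate positive

r = 0.467 > 0 so the relationship is positive.
|r| = 0.467, which falls in the moderate range.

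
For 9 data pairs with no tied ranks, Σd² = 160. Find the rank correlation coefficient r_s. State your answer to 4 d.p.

-0.3333

ρ = 1 − 6Σd² / [n(n²−1)] = 1 − 6×160 / (9×80)
  = 1 − 960/720 = 1 − 1.33333 ≈ -0.3333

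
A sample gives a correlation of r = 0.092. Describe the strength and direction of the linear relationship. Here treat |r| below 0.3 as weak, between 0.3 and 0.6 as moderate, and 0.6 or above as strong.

r = 0.092 > 0 so the relationship is positive.
|r| = 0.092, which falls in the weak range.

weak positive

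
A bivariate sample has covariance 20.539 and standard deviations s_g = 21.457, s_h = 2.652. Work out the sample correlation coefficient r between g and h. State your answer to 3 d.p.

0.361

r = Cov(g,h) / (s_g · s_h) = 20.539 / (21.457 × 2.652)
  = 20.539 / 56.9040 ≈ 0.361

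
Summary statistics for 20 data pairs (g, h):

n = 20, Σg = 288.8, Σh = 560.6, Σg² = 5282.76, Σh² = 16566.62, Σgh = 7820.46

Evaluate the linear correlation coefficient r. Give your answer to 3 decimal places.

-0.282

r = (nΣgh − ΣgΣh) / √[(nΣg² − (Σg)²)(nΣh² − (Σh)²)]
Numerator: 20×7820.46 − 288.8×560.6 = -5492.08
Denominator: √[(105655.2 − 83405.44)(331332.4 − 314272.36)] = √[22249.76 × 17060.04] = 19482.8590
r = -5492.08 / 19482.8590 ≈ -0.282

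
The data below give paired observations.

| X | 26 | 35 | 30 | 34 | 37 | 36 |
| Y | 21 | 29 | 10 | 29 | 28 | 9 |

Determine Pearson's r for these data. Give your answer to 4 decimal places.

0.2485

n = 6, ΣX = 198, ΣY = 126, ΣX² = 6622, ΣY² = 3088, ΣXY = 4207
nΣXY − ΣXΣY = 25242 − 24948 = 294
nΣX² − (ΣX)² = 39732 − 39204 = 528; nΣY² − (ΣY)² = 18528 − 15876 = 2652
r = 294 / √(528 × 2652) = 294 / 1183.3241 ≈ 0.2485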